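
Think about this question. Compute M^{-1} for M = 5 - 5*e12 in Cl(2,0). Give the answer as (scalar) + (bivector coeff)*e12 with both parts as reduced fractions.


M = 5 - 5*e12, where e12^2 = -1.
Since M commutes with its reverse ~M = a - b*e12, M * ~M = a^2 - b^2*e12^2 = a^2 + b^2.
So M^{-1} = ~M / (a^2 + b^2) = (a - b*e12)/(a^2 + b^2).
a^2 + b^2 = 25 + 25 = 50
Scalar part = 5/50 = 1/10
Bivector coeff = 5/50 = 1/10
M^{-1} = 1/10 + 1/10*e12


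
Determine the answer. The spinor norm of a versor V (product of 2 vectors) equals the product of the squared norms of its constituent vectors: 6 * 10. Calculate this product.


Spinor norm N(V) = |v1|^2 * |v2|^2 * ... * |v2|^2
= 6 * 10
Running product: 6, 60
N(V) = 60


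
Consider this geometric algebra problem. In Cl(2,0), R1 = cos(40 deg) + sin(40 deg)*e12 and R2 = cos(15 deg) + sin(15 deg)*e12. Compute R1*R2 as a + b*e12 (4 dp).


Same-plane rotors commute and their half-angles add:
R1*R2 = cos(a1 + a2) + sin(a1 + a2)*e12.
a1 + a2 = 40 + 15 = 55 deg
cos(55 deg) = 0.5736
sin(55 deg) = 0.8192
R1*R2 = 0.5736 + 0.8192*e12


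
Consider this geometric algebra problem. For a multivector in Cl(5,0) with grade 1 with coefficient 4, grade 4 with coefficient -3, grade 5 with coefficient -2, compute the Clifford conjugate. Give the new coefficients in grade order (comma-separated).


Clifford conjugate sign for grade k: (-1)^(k(k+1)/2)
Grade 1: (-1)^(1*2/2) = (-1)^1 = -1, coeff 4 -> -4
Grade 4: (-1)^(4*5/2) = (-1)^10 = 1, coeff -3 -> -3
Grade 5: (-1)^(5*6/2) = (-1)^15 = -1, coeff -2 -> 2
Conjugated coefficients: -4, -3, 2


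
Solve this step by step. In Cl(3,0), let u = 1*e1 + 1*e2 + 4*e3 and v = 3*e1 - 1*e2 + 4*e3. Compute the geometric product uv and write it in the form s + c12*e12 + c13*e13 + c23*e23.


In Cl(3,0): e_i^2 = 1, e_ie_j = -e_je_i for i != j.
Scalar part = u . v = 1*3 + 1*(-1) + 4*4
= 3 + (-1) + 16 = 18
e12 coeff = 1*(-1) - 1*3 = -1 - 3 = -4
e13 coeff = 1*4 - 4*3 = 4 - 12 = -8
e23 coeff = 1*4 - 4*(-1) = 4 - (-4) = 8
uv = 18 - 4*e12 - 8*e13 + 8*e23


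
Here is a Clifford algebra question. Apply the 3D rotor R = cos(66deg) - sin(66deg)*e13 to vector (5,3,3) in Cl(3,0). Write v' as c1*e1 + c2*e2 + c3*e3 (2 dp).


Rotor R = cos(66deg) - sin(66deg)*e13
Rotation angle theta = 2 * 66 = 132 degrees in the e13 plane (e1 -> e3).
The component perpendicular to the plane (e2) is invariant: v'_2 = v2 = 3.00
cos(132deg) = -0.6691, sin(132deg) = 0.7431
v'_1 = v1*cos(theta) - v3*sin(theta) = 5*(-0.6691) - 3*0.7431 = -5.58
v'_3 = v1*sin(theta) + v3*cos(theta) = 5*0.7431 + 3*(-0.6691) = 1.71
v' = -5.58*e1 + 3.00*e2 + 1.71*e3


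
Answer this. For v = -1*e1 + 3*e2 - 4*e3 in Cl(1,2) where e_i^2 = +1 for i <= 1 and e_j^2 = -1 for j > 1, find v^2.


v^2 = sum of c_i^2 * e_i^2
Positive signature terms (e_i^2 = +1): (-1)^2 = 1
Negative signature terms (e_j^2 = -1): 3^2 + (-4)^2 = 25
v^2 = 1 - 25 = -24


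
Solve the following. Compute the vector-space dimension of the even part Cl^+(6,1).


Even subalgebra dimension = 2^(n-1)
n = 6 + 1 = 7
2^(7 - 1) = 2^6 = 64
Verification: sum of C(7,k) for even k = 1 + 21 + 35 + 7 = 64
Result = 64


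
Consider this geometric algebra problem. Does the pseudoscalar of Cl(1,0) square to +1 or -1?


The pseudoscalar I = e1...e_n (product of all n generators) of Cl(p,q) satisfies I^2 = (-1)^(q + n(n-1)/2).
p = 1, q = 0, n = p + q = 1
n(n-1)/2 = 1 * 0 / 2 = 0
Exponent = q + n(n-1)/2 = 0 + 0 = 0
I^2 = (-1)^0 = +1


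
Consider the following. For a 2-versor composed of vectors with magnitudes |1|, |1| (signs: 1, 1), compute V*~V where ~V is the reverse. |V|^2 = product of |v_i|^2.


Each vector v_i has |v_i|^2 = s_i^2
Squared scales: 1^2 = 1, 1^2 = 1
|V|^2 = 1 * 1
= 1


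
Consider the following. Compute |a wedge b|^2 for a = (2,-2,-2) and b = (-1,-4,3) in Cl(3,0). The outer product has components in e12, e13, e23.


a wedge b = (a1*b2 - a2*b1)*e12 + (a1*b3 - a3*b1)*e13 + (a2*b3 - a3*b2)*e23
e12 coeff: 2*(-4) - (-2)*(-1) = -8 - 2 = -10
e13 coeff: 2*3 - (-2)*(-1) = 6 - 2 = 4
e23 coeff: (-2)*3 - (-2)*(-4) = -6 - 8 = -14
|a wedge b|^2 = (-10)^2 + 4^2 + (-14)^2
= 100 + 16 + 196
= 312


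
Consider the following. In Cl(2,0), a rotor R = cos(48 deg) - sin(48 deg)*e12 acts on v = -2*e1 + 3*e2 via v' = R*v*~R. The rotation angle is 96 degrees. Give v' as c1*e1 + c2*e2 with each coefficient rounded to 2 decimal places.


Rotor R = cos(48deg) - sin(48deg)*e12
Rotation angle theta = 2 * 48 = 96 degrees
v' = R*v*~R rotates v by theta.
cos(96deg) = -0.1045, sin(96deg) = 0.9945
v'_1 = -2*cos(96deg) - 3*sin(96deg)
= -2*(-0.1045) - 3*0.9945
= -2.77
v'_2 = -2*sin(96deg) + 3*cos(96deg)
= -2*0.9945 + 3*(-0.1045)
= -2.30
v' = -2.77*e1 - 2.30*e2


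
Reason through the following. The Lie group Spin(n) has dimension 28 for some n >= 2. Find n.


dim Spin(n) = dim so(n) = n(n-1)/2.
Solve n(n-1)/2 = 28, i.e. n^2 - n - 56 = 0.
Discriminant = 1 + 8*28 = 225
n = (1 + sqrt(225))/2 = (1 + 15)/2 = 8


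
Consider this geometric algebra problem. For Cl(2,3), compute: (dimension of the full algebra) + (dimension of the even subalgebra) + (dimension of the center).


n = 2 + 3 = 5
Total dim = 2^5 = 32
Even subalgebra dim = 2^4 = 16
n is odd, so center dim = 2
Sum = 32 + 16 + 2 = 50


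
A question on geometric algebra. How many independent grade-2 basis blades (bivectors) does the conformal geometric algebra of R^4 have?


The conformal model of R^4 uses Cl(5,1) with m = 4 + 2 = 6 generators.
Number of grade-2 blades = C(m, 2) = C(6, 2)
= 6*5/2 = 15


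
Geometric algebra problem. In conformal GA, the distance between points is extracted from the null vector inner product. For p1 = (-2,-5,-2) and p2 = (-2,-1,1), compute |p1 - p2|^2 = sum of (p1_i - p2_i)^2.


p1 - p2 = (0, -4, -3)
|p1 - p2|^2 = 0^2 + (-4)^2 + (-3)^2
= 0 + 16 + 9
= 25


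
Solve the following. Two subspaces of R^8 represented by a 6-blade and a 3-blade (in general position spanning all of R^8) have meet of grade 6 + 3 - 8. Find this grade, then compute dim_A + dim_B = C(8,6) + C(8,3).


Meet grade = grade(A) + grade(B) - n
= 6 + 3 - 8 = 1
C(8,6) = 28
C(8,3) = 56
dim_A + dim_B = 28 + 56 = 84


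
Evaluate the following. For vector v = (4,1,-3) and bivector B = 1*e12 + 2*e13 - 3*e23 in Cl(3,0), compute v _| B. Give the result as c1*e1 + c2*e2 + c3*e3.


Left contraction v _| B = <vB>_1 (grade-1 part of the geometric product vB).
Using e1_|e12 = e2, e2_|e12 = -e1, e1_|e13 = e3, e3_|e13 = -e1, e2_|e23 = e3, e3_|e23 = -e2:
e1 coeff: -v2*b12 - v3*b13 = -(1)*(1) - (-3)*(2) = 5
e2 coeff: v1*b12 - v3*b23 = (4)*(1) - (-3)*(-3) = -5
e3 coeff: v1*b13 + v2*b23 = (4)*(2) + (1)*(-3) = 5
v _| B = 5*e1 - 5*e2 + 5*e3


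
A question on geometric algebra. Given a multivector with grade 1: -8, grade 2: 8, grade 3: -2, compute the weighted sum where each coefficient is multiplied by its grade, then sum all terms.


Grade-weighted sum = sum of grade_k * coefficient_k
1*(-8) = -8
2*8 = 16
3*(-2) = -6
Total = -8 + 16 + (-6) = 2


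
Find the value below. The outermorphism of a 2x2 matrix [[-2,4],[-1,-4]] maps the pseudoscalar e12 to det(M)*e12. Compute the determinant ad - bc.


The outermorphism of a linear map f sends e1^e2 to f(e1)^f(e2).
f(e1) = -2*e1 - 1*e2
f(e2) = 4*e1 - 4*e2
f(e1) ^ f(e2) = (-2*e1 - 1*e2) ^ (4*e1 - 4*e2)
= (-2)*(-4)*e12 + (-1)*4*e21
= (8 - (-4))*e12
= 12*e12
Coefficient = 12


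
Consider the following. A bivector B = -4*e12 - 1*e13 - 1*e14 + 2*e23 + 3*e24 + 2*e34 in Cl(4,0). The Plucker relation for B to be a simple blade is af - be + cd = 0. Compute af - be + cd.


Plucker relation: af - be + cd
a*f = (-4)*2 = -8
b*e = (-1)*3 = -3
c*d = (-1)*2 = -2
af - be + cd = -8 - (-3) + (-2)
= -7


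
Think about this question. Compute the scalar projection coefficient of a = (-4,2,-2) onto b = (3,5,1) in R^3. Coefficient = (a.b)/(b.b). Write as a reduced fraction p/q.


Projection coefficient = (a . b) / (b . b)
a . b = (-4)*3 + 2*5 + (-2)*1
= -12 + 10 + (-2) = -4
b . b = 3^2 + 5^2 + 1^2
= 9 + 25 + 1 = 35
Coefficient = -4/35
In lowest terms: -4/35


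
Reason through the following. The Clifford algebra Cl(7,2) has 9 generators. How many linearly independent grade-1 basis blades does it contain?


Number of grade-k basis blades in Cl(p,q) with n = p + q is C(n, k).
n = 7 + 2 = 9
C(9, 1) = 9! / (1! * 8!)
= 362880 / (1 * 40320)
= 9


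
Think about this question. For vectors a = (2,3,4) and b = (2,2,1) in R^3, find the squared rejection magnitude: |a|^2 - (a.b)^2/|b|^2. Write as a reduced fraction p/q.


|a|^2 = 2^2 + 3^2 + 4^2 = 29
|b|^2 = 2^2 + 2^2 + 1^2 = 9
a . b = 2*2 + 3*2 + 4*1 = 14
(a.b)^2 = 14^2 = 196
|rej|^2 = 29 - 196/9
= (261 - 196)/9
= 65/9
In lowest terms: 65/9


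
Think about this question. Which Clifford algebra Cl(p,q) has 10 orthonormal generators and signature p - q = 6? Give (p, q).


We need p + q = 10 and p - q = 6.
Adding: 2p = 10 + 6 = 16, so p = 8.
Then q = 10 - 8 = 2.
(p, q) = (8, 2)


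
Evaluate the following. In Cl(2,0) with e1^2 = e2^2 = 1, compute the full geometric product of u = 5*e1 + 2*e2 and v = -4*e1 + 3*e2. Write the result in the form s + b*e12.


Expand: (5*e1 + 2*e2)(-4*e1 + 3*e2)
= 5*(-4)*e1e1 + 5*3*e1e2 + 2*(-4)*e2e1 + 2*3*e2e2
Using e1^2 = e2^2 = 1, e2e1 = -e1e2:
Scalar part s = 5*(-4) + 2*3 = -20 + 6 = -14
Bivector part b = 5*3 - 2*(-4) = 15 - (-8) = 23
uv = -14 + 23*e12


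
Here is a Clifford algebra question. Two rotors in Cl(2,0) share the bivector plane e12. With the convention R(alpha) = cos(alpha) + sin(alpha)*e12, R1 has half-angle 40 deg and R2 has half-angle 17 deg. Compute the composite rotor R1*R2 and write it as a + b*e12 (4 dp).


Same-plane rotors commute and their half-angles add:
R1*R2 = cos(a1 + a2) + sin(a1 + a2)*e12.
a1 + a2 = 40 + 17 = 57 deg
cos(57 deg) = 0.5446
sin(57 deg) = 0.8387
R1*R2 = 0.5446 + 0.8387*e12


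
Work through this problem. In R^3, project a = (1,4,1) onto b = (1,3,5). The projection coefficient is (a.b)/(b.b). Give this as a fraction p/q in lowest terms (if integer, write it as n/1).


Projection coefficient = (a . b) / (b . b)
a . b = 1*1 + 4*3 + 1*5
= 1 + 12 + 5 = 18
b . b = 1^2 + 3^2 + 5^2
= 1 + 9 + 25 = 35
Coefficient = 18/35
In lowest terms: 18/35


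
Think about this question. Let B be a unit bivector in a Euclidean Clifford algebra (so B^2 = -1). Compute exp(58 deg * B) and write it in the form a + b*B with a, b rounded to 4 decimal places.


For a unit bivector B with B^2 = -1, the exponential series gives
e^(theta*B) = cos(theta) + sin(theta)*B (the GA analogue of Euler's formula).
theta = 58 degrees = 1.012291 rad
cos(58 deg) = 0.5299
sin(58 deg) = 0.8480
exp(theta*B) = 0.5299 + 0.8480*B


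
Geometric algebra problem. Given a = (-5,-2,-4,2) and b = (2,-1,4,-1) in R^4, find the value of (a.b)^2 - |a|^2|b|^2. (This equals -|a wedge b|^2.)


a . b = (-5)*2 + (-2)*(-1) + (-4)*4 + 2*(-1)
= -10 + 2 + (-16) + (-2) = -26
|a|^2 = (-5)^2 + (-2)^2 + (-4)^2 + 2^2 = 49
|b|^2 = 2^2 + (-1)^2 + 4^2 + (-1)^2 = 22
(a.b)^2 = (-26)^2 = 676
|a|^2 * |b|^2 = 49 * 22 = 1078
Result = 676 - 1078 = -402


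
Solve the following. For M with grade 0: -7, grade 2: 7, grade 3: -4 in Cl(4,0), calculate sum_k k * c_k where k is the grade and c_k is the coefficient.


Grade-weighted sum = sum of grade_k * coefficient_k
0*(-7) = 0
2*7 = 14
3*(-4) = -12
Total = 0 + 14 + (-12) = 2


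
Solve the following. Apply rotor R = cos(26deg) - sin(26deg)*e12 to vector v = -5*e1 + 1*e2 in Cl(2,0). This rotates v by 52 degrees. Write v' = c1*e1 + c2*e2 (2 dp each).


Rotor R = cos(26deg) - sin(26deg)*e12
Rotation angle theta = 2 * 26 = 52 degrees
v' = R*v*~R rotates v by theta.
cos(52deg) = 0.6157, sin(52deg) = 0.7880
v'_1 = -5*cos(52deg) - 1*sin(52deg)
= -5*0.6157 - 1*0.7880
= -3.87
v'_2 = -5*sin(52deg) + 1*cos(52deg)
= -5*0.7880 + 1*0.6157
= -3.32
v' = -3.87*e1 - 3.32*e2


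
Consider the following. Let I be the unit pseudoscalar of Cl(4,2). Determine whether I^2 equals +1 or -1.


The pseudoscalar I = e1...e_n (product of all n generators) of Cl(p,q) satisfies I^2 = (-1)^(q + n(n-1)/2).
p = 4, q = 2, n = p + q = 6
n(n-1)/2 = 6 * 5 / 2 = 15
Exponent = q + n(n-1)/2 = 2 + 15 = 17
I^2 = (-1)^17 = -1


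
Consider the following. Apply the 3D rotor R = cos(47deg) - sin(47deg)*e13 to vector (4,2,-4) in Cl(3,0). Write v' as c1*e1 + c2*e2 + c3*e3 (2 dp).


Rotor R = cos(47deg) - sin(47deg)*e13
Rotation angle theta = 2 * 47 = 94 degrees in the e13 plane (e1 -> e3).
The component perpendicular to the plane (e2) is invariant: v'_2 = v2 = 2.00
cos(94deg) = -0.0698, sin(94deg) = 0.9976
v'_1 = v1*cos(theta) - v3*sin(theta) = 4*(-0.0698) - (-4)*0.9976 = 3.71
v'_3 = v1*sin(theta) + v3*cos(theta) = 4*0.9976 + (-4)*(-0.0698) = 4.27
v' = 3.71*e1 + 2.00*e2 + 4.27*e3


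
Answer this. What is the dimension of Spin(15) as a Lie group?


Spin(n) double-covers SO(n); both have Lie algebra so(n) of dimension n(n-1)/2.
n = 15
n(n-1) = 15 * 14 = 210
dim Spin(15) = 210/2 = 105


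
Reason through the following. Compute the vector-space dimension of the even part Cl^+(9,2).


Even subalgebra dimension = 2^(n-1)
n = 9 + 2 = 11
2^(11 - 1) = 2^10 = 1024
Verification: sum of C(11,k) for even k = 1 + 55 + 330 + 462 + 165 + 11 = 1024
Result = 1024


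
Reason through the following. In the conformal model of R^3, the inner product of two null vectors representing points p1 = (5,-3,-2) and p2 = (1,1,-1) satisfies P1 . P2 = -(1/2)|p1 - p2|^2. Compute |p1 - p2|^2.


p1 - p2 = (4, -4, -1)
|p1 - p2|^2 = 4^2 + (-4)^2 + (-1)^2
= 16 + 16 + 1
= 33


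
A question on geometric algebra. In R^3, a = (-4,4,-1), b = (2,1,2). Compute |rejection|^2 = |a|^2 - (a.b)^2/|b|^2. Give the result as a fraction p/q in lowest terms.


|a|^2 = (-4)^2 + 4^2 + (-1)^2 = 33
|b|^2 = 2^2 + 1^2 + 2^2 = 9
a . b = (-4)*2 + 4*1 + (-1)*2 = -6
(a.b)^2 = (-6)^2 = 36
|rej|^2 = 33 - 36/9
= (297 - 36)/9
= 261/9
In lowest terms: 29/1


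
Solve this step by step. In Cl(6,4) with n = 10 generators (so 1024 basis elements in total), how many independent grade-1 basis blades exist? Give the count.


Number of grade-k basis blades in Cl(p,q) with n = p + q is C(n, k).
n = 6 + 4 = 10
C(10, 1) = 10! / (1! * 9!)
= 3628800 / (1 * 362880)
= 10


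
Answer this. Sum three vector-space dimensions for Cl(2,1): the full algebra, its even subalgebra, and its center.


n = 2 + 1 = 3
Total dim = 2^3 = 8
Even subalgebra dim = 2^2 = 4
n is odd, so center dim = 2
Sum = 8 + 4 + 2 = 14


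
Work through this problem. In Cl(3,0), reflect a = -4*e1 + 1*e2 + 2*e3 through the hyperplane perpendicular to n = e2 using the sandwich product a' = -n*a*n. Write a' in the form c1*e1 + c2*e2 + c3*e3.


Reflection formula: a' = -n*a*n, with n = e2 (unit vector, n^2 = 1).
For reflection through hyperplane perp to e2:
The component along e2 flips sign, others stay.
a = (-4, 1, 2)
a' = (-4, -1, 2)
a' = -4*e1 - 1*e2 + 2*e3


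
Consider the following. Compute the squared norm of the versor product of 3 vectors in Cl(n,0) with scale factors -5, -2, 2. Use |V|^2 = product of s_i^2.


Each vector v_i has |v_i|^2 = s_i^2
Squared scales: (-5)^2 = 25, (-2)^2 = 4, 2^2 = 4
|V|^2 = 25 * 4 * 4
= 400


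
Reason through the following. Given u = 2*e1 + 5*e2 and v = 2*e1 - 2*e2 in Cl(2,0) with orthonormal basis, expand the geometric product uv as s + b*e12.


Expand: (2*e1 + 5*e2)(2*e1 - 2*e2)
= 2*2*e1e1 + 2*(-2)*e1e2 + 5*2*e2e1 + 5*(-2)*e2e2
Using e1^2 = e2^2 = 1, e2e1 = -e1e2:
Scalar part s = 2*2 + 5*(-2) = 4 + (-10) = -6
Bivector part b = 2*(-2) - 5*2 = -4 - 10 = -14
uv = -6 - 14*e12


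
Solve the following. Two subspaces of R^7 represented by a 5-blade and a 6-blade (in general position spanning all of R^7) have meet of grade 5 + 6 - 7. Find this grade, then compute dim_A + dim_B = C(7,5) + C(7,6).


Meet grade = grade(A) + grade(B) - n
= 5 + 6 - 7 = 4
C(7,5) = 21
C(7,6) = 7
dim_A + dim_B = 21 + 7 = 28


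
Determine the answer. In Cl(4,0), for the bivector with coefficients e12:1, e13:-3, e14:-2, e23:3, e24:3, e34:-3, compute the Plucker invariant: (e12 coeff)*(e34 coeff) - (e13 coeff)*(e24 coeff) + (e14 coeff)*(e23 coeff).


Plucker relation: af - be + cd
a*f = 1*(-3) = -3
b*e = (-3)*3 = -9
c*d = (-2)*3 = -6
af - be + cd = -3 - (-9) + (-6)
= 0


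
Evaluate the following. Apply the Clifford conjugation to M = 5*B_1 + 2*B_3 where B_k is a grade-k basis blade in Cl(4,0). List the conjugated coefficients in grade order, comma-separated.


Clifford conjugate sign for grade k: (-1)^(k(k+1)/2)
Grade 1: (-1)^(1*2/2) = (-1)^1 = -1, coeff 5 -> -5
Grade 3: (-1)^(3*4/2) = (-1)^6 = 1, coeff 2 -> 2
Conjugated coefficients: -5, 2


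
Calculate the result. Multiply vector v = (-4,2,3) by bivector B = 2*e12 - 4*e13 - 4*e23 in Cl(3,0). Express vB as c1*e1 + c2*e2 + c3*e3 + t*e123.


vB has grade-1 (vector) and grade-3 (trivector) parts: vB = (v _| B) + (v ^ B).
Vector part <vB>_1:
  e1: -v2*b12 - v3*b13 = -(2)*(2) - (3)*(-4) = 8
  e2: v1*b12 - v3*b23 = (-4)*(2) - (3)*(-4) = 4
  e3: v1*b13 + v2*b23 = (-4)*(-4) + (2)*(-4) = 8
Trivector part <vB>_3:
  e123: v1*b23 - v2*b13 + v3*b12 = (-4)*(-4) - (2)*(-4) + (3)*(2) = 30
vB = 8*e1 + 4*e2 + 8*e3 + 30*e123


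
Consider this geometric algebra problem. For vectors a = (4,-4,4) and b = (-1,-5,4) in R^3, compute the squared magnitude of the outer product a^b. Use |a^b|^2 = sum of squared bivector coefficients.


a wedge b = (a1*b2 - a2*b1)*e12 + (a1*b3 - a3*b1)*e13 + (a2*b3 - a3*b2)*e23
e12 coeff: 4*(-5) - (-4)*(-1) = -20 - 4 = -24
e13 coeff: 4*4 - 4*(-1) = 16 - (-4) = 20
e23 coeff: (-4)*4 - 4*(-5) = -16 - (-20) = 4
|a wedge b|^2 = (-24)^2 + 20^2 + 4^2
= 576 + 400 + 16
= 992


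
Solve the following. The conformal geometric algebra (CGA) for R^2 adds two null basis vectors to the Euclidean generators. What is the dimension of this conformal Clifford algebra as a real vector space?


The conformal model of R^2 uses Cl(3,1): the 2 Euclidean generators plus two extra orthogonal generators e+ (e+^2 = +1) and e- (e-^2 = -1), from which the null vectors e0, einf are built.
Number of generators m = 2 + 2 = 4.
dim Cl(p,q) = 2^m = 2^4 = 16


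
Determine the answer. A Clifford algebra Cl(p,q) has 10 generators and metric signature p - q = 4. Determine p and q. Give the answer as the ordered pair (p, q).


We need p + q = 10 and p - q = 4.
Adding: 2p = 10 + 4 = 14, so p = 7.
Then q = 10 - 7 = 3.
(p, q) = (7, 3)


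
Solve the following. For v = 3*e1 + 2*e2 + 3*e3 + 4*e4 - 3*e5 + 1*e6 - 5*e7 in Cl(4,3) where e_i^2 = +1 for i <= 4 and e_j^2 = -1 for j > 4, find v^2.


v^2 = sum of c_i^2 * e_i^2
Positive signature terms (e_i^2 = +1): 3^2 + 2^2 + 3^2 + 4^2 = 38
Negative signature terms (e_j^2 = -1): (-3)^2 + 1^2 + (-5)^2 = 35
v^2 = 38 - 35 = 3


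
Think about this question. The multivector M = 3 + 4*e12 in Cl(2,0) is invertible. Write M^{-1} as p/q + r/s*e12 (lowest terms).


M = 3 + 4*e12, where e12^2 = -1.
Since M commutes with its reverse ~M = a - b*e12, M * ~M = a^2 - b^2*e12^2 = a^2 + b^2.
So M^{-1} = ~M / (a^2 + b^2) = (a - b*e12)/(a^2 + b^2).
a^2 + b^2 = 9 + 16 = 25
Scalar part = 3/25 = 3/25
Bivector coeff = -4/25 = -4/25
M^{-1} = 3/25 - 4/25*e12


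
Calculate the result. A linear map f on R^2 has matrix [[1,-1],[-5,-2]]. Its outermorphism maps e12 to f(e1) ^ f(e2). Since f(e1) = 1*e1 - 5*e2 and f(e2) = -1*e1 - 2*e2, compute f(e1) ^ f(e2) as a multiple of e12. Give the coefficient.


The outermorphism of a linear map f sends e1^e2 to f(e1)^f(e2).
f(e1) = 1*e1 - 5*e2
f(e2) = -1*e1 - 2*e2
f(e1) ^ f(e2) = (1*e1 - 5*e2) ^ (-1*e1 - 2*e2)
= 1*(-2)*e12 + (-5)*(-1)*e21
= (-2 - 5)*e12
= -7*e12
Coefficient = -7


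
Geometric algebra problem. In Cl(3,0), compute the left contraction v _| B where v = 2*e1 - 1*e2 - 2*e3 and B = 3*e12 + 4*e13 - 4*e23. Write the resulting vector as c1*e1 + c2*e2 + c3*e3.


Left contraction v _| B = <vB>_1 (grade-1 part of the geometric product vB).
Using e1_|e12 = e2, e2_|e12 = -e1, e1_|e13 = e3, e3_|e13 = -e1, e2_|e23 = e3, e3_|e23 = -e2:
e1 coeff: -v2*b12 - v3*b13 = -(-1)*(3) - (-2)*(4) = 11
e2 coeff: v1*b12 - v3*b23 = (2)*(3) - (-2)*(-4) = -2
e3 coeff: v1*b13 + v2*b23 = (2)*(4) + (-1)*(-4) = 12
v _| B = 11*e1 - 2*e2 + 12*e3


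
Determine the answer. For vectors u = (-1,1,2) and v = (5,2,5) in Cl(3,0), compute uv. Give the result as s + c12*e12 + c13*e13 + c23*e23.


In Cl(3,0): e_i^2 = 1, e_ie_j = -e_je_i for i != j.
Scalar part = u . v = (-1)*5 + 1*2 + 2*5
= -5 + 2 + 10 = 7
e12 coeff = (-1)*2 - 1*5 = -2 - 5 = -7
e13 coeff = (-1)*5 - 2*5 = -5 - 10 = -15
e23 coeff = 1*5 - 2*2 = 5 - 4 = 1
uv = 7 - 7*e12 - 15*e13 + 1*e23


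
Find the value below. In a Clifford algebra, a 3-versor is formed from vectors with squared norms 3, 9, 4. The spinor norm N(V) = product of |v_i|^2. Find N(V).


Spinor norm N(V) = |v1|^2 * |v2|^2 * ... * |v3|^2
= 3 * 9 * 4
Running product: 3, 27, 108
N(V) = 108


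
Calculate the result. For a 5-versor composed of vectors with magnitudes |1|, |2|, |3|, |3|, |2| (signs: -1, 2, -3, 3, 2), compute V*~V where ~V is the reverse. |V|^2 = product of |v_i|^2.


Each vector v_i has |v_i|^2 = s_i^2
Squared scales: (-1)^2 = 1, 2^2 = 4, (-3)^2 = 9, 3^2 = 9, 2^2 = 4
|V|^2 = 1 * 4 * 9 * 9 * 4
= 1296


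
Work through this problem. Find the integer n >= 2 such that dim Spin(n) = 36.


dim Spin(n) = dim so(n) = n(n-1)/2.
Solve n(n-1)/2 = 36, i.e. n^2 - n - 72 = 0.
Discriminant = 1 + 8*36 = 289
n = (1 + sqrt(289))/2 = (1 + 17)/2 = 9


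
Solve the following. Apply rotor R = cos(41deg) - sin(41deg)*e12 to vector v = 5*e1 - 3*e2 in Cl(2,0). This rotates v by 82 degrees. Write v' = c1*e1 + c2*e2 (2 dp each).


Rotor R = cos(41deg) - sin(41deg)*e12
Rotation angle theta = 2 * 41 = 82 degrees
v' = R*v*~R rotates v by theta.
cos(82deg) = 0.1392, sin(82deg) = 0.9903
v'_1 = 5*cos(82deg) - (-3)*sin(82deg)
= 5*0.1392 - (-3)*0.9903
= 3.67
v'_2 = 5*sin(82deg) + (-3)*cos(82deg)
= 5*0.9903 + (-3)*0.1392
= 4.53
v' = 3.67*e1 + 4.53*e2


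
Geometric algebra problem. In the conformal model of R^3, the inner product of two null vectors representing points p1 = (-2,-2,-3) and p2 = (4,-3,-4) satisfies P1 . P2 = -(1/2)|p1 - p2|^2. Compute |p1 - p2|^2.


p1 - p2 = (-6, 1, 1)
|p1 - p2|^2 = (-6)^2 + 1^2 + 1^2
= 36 + 1 + 1
= 38


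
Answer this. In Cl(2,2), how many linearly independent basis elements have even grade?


Even subalgebra dimension = 2^(n-1)
n = 2 + 2 = 4
2^(4 - 1) = 2^3 = 8
Verification: sum of C(4,k) for even k = 1 + 6 + 1 = 8
Result = 8


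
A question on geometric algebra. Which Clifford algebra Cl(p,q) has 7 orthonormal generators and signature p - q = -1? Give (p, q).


We need p + q = 7 and p - q = -1.
Adding: 2p = 7 + (-1) = 6, so p = 3.
Then q = 7 - 3 = 4.
(p, q) = (3, 4)


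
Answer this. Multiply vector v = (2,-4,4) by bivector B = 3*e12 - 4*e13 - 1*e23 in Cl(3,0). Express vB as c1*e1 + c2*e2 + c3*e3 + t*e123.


vB has grade-1 (vector) and grade-3 (trivector) parts: vB = (v _| B) + (v ^ B).
Vector part <vB>_1:
  e1: -v2*b12 - v3*b13 = -(-4)*(3) - (4)*(-4) = 28
  e2: v1*b12 - v3*b23 = (2)*(3) - (4)*(-1) = 10
  e3: v1*b13 + v2*b23 = (2)*(-4) + (-4)*(-1) = -4
Trivector part <vB>_3:
  e123: v1*b23 - v2*b13 + v3*b12 = (2)*(-1) - (-4)*(-4) + (4)*(3) = -6
vB = 28*e1 + 10*e2 - 4*e3 - 6*e123


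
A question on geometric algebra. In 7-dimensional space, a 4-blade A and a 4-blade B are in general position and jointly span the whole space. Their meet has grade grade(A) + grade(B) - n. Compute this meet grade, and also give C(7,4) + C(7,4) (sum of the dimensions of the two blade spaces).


Meet grade = grade(A) + grade(B) - n
= 4 + 4 - 7 = 1
C(7,4) = 35
C(7,4) = 35
dim_A + dim_B = 35 + 35 = 70


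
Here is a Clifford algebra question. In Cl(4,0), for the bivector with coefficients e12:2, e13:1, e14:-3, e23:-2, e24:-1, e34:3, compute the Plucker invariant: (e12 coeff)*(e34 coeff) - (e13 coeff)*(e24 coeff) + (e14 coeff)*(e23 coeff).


Plucker relation: af - be + cd
a*f = 2*3 = 6
b*e = 1*(-1) = -1
c*d = (-3)*(-2) = 6
af - be + cd = 6 - (-1) + 6
= 13


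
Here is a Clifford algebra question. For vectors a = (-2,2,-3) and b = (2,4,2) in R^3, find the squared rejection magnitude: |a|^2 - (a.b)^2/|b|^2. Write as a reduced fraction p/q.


|a|^2 = (-2)^2 + 2^2 + (-3)^2 = 17
|b|^2 = 2^2 + 4^2 + 2^2 = 24
a . b = (-2)*2 + 2*4 + (-3)*2 = -2
(a.b)^2 = (-2)^2 = 4
|rej|^2 = 17 - 4/24
= (408 - 4)/24
= 404/24
In lowest terms: 101/6


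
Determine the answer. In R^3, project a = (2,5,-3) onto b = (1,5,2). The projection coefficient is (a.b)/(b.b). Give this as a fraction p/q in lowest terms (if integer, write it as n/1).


Projection coefficient = (a . b) / (b . b)
a . b = 2*1 + 5*5 + (-3)*2
= 2 + 25 + (-6) = 21
b . b = 1^2 + 5^2 + 2^2
= 1 + 25 + 4 = 30
Coefficient = 21/30
In lowest terms: 7/10


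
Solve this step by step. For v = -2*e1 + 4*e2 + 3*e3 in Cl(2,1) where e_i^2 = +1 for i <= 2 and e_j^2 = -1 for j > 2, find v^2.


v^2 = sum of c_i^2 * e_i^2
Positive signature terms (e_i^2 = +1): (-2)^2 + 4^2 = 20
Negative signature terms (e_j^2 = -1): 3^2 = 9
v^2 = 20 - 9 = 11


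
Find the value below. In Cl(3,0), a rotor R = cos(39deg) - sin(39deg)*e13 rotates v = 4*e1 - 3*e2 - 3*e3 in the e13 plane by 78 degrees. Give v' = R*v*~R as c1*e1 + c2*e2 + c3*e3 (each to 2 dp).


Rotor R = cos(39deg) - sin(39deg)*e13
Rotation angle theta = 2 * 39 = 78 degrees in the e13 plane (e1 -> e3).
The component perpendicular to the plane (e2) is invariant: v'_2 = v2 = -3.00
cos(78deg) = 0.2079, sin(78deg) = 0.9781
v'_1 = v1*cos(theta) - v3*sin(theta) = 4*0.2079 - (-3)*0.9781 = 3.77
v'_3 = v1*sin(theta) + v3*cos(theta) = 4*0.9781 + (-3)*0.2079 = 3.29
v' = 3.77*e1 - 3.00*e2 + 3.29*e3


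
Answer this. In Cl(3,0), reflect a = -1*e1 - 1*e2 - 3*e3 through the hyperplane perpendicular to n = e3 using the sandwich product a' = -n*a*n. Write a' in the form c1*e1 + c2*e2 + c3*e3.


Reflection formula: a' = -n*a*n, with n = e3 (unit vector, n^2 = 1).
For reflection through hyperplane perp to e3:
The component along e3 flips sign, others stay.
a = (-1, -1, -3)
a' = (-1, -1, 3)
a' = -1*e1 - 1*e2 + 3*e3


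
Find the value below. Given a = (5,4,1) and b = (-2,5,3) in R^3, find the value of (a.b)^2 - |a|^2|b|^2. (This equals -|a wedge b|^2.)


a . b = 5*(-2) + 4*5 + 1*3
= -10 + 20 + 3 = 13
|a|^2 = 5^2 + 4^2 + 1^2 = 42
|b|^2 = (-2)^2 + 5^2 + 3^2 = 38
(a.b)^2 = 13^2 = 169
|a|^2 * |b|^2 = 42 * 38 = 1596
Result = 169 - 1596 = -1427


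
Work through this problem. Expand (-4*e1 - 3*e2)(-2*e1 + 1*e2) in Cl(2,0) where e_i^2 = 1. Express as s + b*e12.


Expand: (-4*e1 - 3*e2)(-2*e1 + 1*e2)
= (-4)*(-2)*e1e1 + (-4)*1*e1e2 + (-3)*(-2)*e2e1 + (-3)*1*e2e2
Using e1^2 = e2^2 = 1, e2e1 = -e1e2:
Scalar part s = (-4)*(-2) + (-3)*1 = 8 + (-3) = 5
Bivector part b = (-4)*1 - (-3)*(-2) = -4 - 6 = -10
uv = 5 - 10*e12


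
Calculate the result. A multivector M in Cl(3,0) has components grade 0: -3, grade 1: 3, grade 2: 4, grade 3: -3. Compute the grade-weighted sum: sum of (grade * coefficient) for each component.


Grade-weighted sum = sum of grade_k * coefficient_k
0*(-3) = 0
1*3 = 3
2*4 = 8
3*(-3) = -9
Total = 0 + 3 + 8 + (-9) = 2


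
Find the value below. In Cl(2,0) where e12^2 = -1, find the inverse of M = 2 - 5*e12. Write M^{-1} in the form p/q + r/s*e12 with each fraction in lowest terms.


M = 2 - 5*e12, where e12^2 = -1.
Since M commutes with its reverse ~M = a - b*e12, M * ~M = a^2 - b^2*e12^2 = a^2 + b^2.
So M^{-1} = ~M / (a^2 + b^2) = (a - b*e12)/(a^2 + b^2).
a^2 + b^2 = 4 + 25 = 29
Scalar part = 2/29 = 2/29
Bivector coeff = 5/29 = 5/29
M^{-1} = 2/29 + 5/29*e12


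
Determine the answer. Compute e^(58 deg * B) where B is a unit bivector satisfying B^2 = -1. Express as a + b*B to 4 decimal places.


For a unit bivector B with B^2 = -1, the exponential series gives
e^(theta*B) = cos(theta) + sin(theta)*B (the GA analogue of Euler's formula).
theta = 58 degrees = 1.012291 rad
cos(58 deg) = 0.5299
sin(58 deg) = 0.8480
exp(theta*B) = 0.5299 + 0.8480*B


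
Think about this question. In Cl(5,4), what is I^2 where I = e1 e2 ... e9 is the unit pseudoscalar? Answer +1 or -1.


The pseudoscalar I = e1...e_n (product of all n generators) of Cl(p,q) satisfies I^2 = (-1)^(q + n(n-1)/2).
p = 5, q = 4, n = p + q = 9
n(n-1)/2 = 9 * 8 / 2 = 36
Exponent = q + n(n-1)/2 = 4 + 36 = 40
I^2 = (-1)^40 = +1


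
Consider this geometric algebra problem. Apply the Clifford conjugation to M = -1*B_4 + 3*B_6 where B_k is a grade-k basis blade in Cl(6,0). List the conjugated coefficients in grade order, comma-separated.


Clifford conjugate sign for grade k: (-1)^(k(k+1)/2)
Grade 4: (-1)^(4*5/2) = (-1)^10 = 1, coeff -1 -> -1
Grade 6: (-1)^(6*7/2) = (-1)^21 = -1, coeff 3 -> -3
Conjugated coefficients: -1, -3


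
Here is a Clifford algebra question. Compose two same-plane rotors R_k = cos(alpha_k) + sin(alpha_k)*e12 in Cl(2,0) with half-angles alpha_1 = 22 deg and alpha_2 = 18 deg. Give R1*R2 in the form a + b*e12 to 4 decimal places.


Same-plane rotors commute and their half-angles add:
R1*R2 = cos(a1 + a2) + sin(a1 + a2)*e12.
a1 + a2 = 22 + 18 = 40 deg
cos(40 deg) = 0.7660
sin(40 deg) = 0.6428
R1*R2 = 0.7660 + 0.6428*e12


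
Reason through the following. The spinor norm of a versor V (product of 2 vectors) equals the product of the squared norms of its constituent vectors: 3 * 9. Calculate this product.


Spinor norm N(V) = |v1|^2 * |v2|^2 * ... * |v2|^2
= 3 * 9
Running product: 3, 27
N(V) = 27


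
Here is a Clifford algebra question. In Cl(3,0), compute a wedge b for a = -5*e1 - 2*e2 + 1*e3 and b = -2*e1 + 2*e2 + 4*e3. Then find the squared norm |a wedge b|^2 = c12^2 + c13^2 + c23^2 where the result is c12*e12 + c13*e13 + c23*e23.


a wedge b = (a1*b2 - a2*b1)*e12 + (a1*b3 - a3*b1)*e13 + (a2*b3 - a3*b2)*e23
e12 coeff: (-5)*2 - (-2)*(-2) = -10 - 4 = -14
e13 coeff: (-5)*4 - 1*(-2) = -20 - (-2) = -18
e23 coeff: (-2)*4 - 1*2 = -8 - 2 = -10
|a wedge b|^2 = (-14)^2 + (-18)^2 + (-10)^2
= 196 + 324 + 100
= 620


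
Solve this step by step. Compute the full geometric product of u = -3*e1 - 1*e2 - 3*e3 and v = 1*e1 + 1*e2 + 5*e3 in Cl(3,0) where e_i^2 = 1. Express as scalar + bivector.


In Cl(3,0): e_i^2 = 1, e_ie_j = -e_je_i for i != j.
Scalar part = u . v = (-3)*1 + (-1)*1 + (-3)*5
= -3 + (-1) + (-15) = -19
e12 coeff = (-3)*1 - (-1)*1 = -3 - (-1) = -2
e13 coeff = (-3)*5 - (-3)*1 = -15 - (-3) = -12
e23 coeff = (-1)*5 - (-3)*1 = -5 - (-3) = -2
uv = -19 - 2*e12 - 12*e13 - 2*e23


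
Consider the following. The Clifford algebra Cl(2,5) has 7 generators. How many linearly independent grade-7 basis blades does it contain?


Number of grade-k basis blades in Cl(p,q) with n = p + q is C(n, k).
n = 2 + 5 = 7
C(7, 7) = 7! / (7! * 0!)
= 5040 / (5040 * 1)
= 1


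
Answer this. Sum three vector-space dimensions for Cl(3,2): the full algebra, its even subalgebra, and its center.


n = 3 + 2 = 5
Total dim = 2^5 = 32
Even subalgebra dim = 2^4 = 16
n is odd, so center dim = 2
Sum = 32 + 16 + 2 = 50


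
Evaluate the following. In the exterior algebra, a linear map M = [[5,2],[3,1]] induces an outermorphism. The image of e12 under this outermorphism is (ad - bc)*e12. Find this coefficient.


The outermorphism of a linear map f sends e1^e2 to f(e1)^f(e2).
f(e1) = 5*e1 + 3*e2
f(e2) = 2*e1 + 1*e2
f(e1) ^ f(e2) = (5*e1 + 3*e2) ^ (2*e1 + 1*e2)
= 5*1*e12 + 3*2*e21
= (5 - 6)*e12
= -1*e12
Coefficient = -1


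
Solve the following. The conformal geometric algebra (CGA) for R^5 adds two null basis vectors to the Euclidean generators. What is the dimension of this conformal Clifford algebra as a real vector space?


The conformal model of R^5 uses Cl(6,1): the 5 Euclidean generators plus two extra orthogonal generators e+ (e+^2 = +1) and e- (e-^2 = -1), from which the null vectors e0, einf are built.
Number of generators m = 5 + 2 = 7.
dim Cl(p,q) = 2^m = 2^7 = 128


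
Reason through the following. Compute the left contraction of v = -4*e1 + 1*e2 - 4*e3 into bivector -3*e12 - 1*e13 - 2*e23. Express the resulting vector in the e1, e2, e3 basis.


Left contraction v _| B = <vB>_1 (grade-1 part of the geometric product vB).
Using e1_|e12 = e2, e2_|e12 = -e1, e1_|e13 = e3, e3_|e13 = -e1, e2_|e23 = e3, e3_|e23 = -e2:
e1 coeff: -v2*b12 - v3*b13 = -(1)*(-3) - (-4)*(-1) = -1
e2 coeff: v1*b12 - v3*b23 = (-4)*(-3) - (-4)*(-2) = 4
e3 coeff: v1*b13 + v2*b23 = (-4)*(-1) + (1)*(-2) = 2
v _| B = -1*e1 + 4*e2 + 2*e3


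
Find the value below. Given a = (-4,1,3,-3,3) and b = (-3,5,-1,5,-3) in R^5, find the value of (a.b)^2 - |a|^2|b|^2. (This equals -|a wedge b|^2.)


a . b = (-4)*(-3) + 1*5 + 3*(-1) + (-3)*5 + 3*(-3)
= 12 + 5 + (-3) + (-15) + (-9) = -10
|a|^2 = (-4)^2 + 1^2 + 3^2 + (-3)^2 + 3^2 = 44
|b|^2 = (-3)^2 + 5^2 + (-1)^2 + 5^2 + (-3)^2 = 69
(a.b)^2 = (-10)^2 = 100
|a|^2 * |b|^2 = 44 * 69 = 3036
Result = 100 - 3036 = -2936


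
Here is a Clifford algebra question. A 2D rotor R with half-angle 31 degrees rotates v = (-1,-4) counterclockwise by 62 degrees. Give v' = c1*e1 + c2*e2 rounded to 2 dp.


Rotor R = cos(31deg) - sin(31deg)*e12
Rotation angle theta = 2 * 31 = 62 degrees
v' = R*v*~R rotates v by theta.
cos(62deg) = 0.4695, sin(62deg) = 0.8829
v'_1 = -1*cos(62deg) - (-4)*sin(62deg)
= -1*0.4695 - (-4)*0.8829
= 3.06
v'_2 = -1*sin(62deg) + (-4)*cos(62deg)
= -1*0.8829 + (-4)*0.4695
= -2.76
v' = 3.06*e1 - 2.76*e2


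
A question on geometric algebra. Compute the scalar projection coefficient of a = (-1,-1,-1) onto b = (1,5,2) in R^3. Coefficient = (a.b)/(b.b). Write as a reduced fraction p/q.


Projection coefficient = (a . b) / (b . b)
a . b = (-1)*1 + (-1)*5 + (-1)*2
= -1 + (-5) + (-2) = -8
b . b = 1^2 + 5^2 + 2^2
= 1 + 25 + 4 = 30
Coefficient = -8/30
In lowest terms: -4/15


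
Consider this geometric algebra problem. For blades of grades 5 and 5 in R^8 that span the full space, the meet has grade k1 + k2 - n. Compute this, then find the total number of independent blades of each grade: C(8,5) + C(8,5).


Meet grade = grade(A) + grade(B) - n
= 5 + 5 - 8 = 2
C(8,5) = 56
C(8,5) = 56
dim_A + dim_B = 56 + 56 = 112


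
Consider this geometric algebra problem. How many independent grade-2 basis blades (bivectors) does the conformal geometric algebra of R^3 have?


The conformal model of R^3 uses Cl(4,1) with m = 3 + 2 = 5 generators.
Number of grade-2 blades = C(m, 2) = C(5, 2)
= 5*4/2 = 10


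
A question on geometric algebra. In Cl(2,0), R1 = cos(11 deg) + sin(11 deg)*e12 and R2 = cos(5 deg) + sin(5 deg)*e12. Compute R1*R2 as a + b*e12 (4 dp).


Same-plane rotors commute and their half-angles add:
R1*R2 = cos(a1 + a2) + sin(a1 + a2)*e12.
a1 + a2 = 11 + 5 = 16 deg
cos(16 deg) = 0.9613
sin(16 deg) = 0.2756
R1*R2 = 0.9613 + 0.2756*e12


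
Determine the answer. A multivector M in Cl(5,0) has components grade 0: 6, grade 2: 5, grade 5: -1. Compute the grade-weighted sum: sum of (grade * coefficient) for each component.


Grade-weighted sum = sum of grade_k * coefficient_k
0*6 = 0
2*5 = 10
5*(-1) = -5
Total = 0 + 10 + (-5) = 5


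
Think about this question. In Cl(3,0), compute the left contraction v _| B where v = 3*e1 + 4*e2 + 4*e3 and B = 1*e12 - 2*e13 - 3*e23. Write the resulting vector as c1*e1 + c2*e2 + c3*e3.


Left contraction v _| B = <vB>_1 (grade-1 part of the geometric product vB).
Using e1_|e12 = e2, e2_|e12 = -e1, e1_|e13 = e3, e3_|e13 = -e1, e2_|e23 = e3, e3_|e23 = -e2:
e1 coeff: -v2*b12 - v3*b13 = -(4)*(1) - (4)*(-2) = 4
e2 coeff: v1*b12 - v3*b23 = (3)*(1) - (4)*(-3) = 15
e3 coeff: v1*b13 + v2*b23 = (3)*(-2) + (4)*(-3) = -18
v _| B = 4*e1 + 15*e2 - 18*e3


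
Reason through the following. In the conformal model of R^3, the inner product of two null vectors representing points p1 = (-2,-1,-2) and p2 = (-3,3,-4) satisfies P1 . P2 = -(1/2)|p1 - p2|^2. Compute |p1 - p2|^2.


p1 - p2 = (1, -4, 2)
|p1 - p2|^2 = 1^2 + (-4)^2 + 2^2
= 1 + 16 + 4
= 21


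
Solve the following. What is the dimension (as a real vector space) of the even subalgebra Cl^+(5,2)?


Even subalgebra dimension = 2^(n-1)
n = 5 + 2 = 7
2^(7 - 1) = 2^6 = 64
Verification: sum of C(7,k) for even k = 1 + 21 + 35 + 7 = 64
Result = 64


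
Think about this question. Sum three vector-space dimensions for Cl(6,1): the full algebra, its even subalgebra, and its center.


n = 6 + 1 = 7
Total dim = 2^7 = 128
Even subalgebra dim = 2^6 = 64
n is odd, so center dim = 2
Sum = 128 + 64 + 2 = 194


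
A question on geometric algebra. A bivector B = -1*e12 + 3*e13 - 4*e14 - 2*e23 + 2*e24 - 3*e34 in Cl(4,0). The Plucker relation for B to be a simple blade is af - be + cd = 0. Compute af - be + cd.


Plucker relation: af - be + cd
a*f = (-1)*(-3) = 3
b*e = 3*2 = 6
c*d = (-4)*(-2) = 8
af - be + cd = 3 - 6 + 8
= 5


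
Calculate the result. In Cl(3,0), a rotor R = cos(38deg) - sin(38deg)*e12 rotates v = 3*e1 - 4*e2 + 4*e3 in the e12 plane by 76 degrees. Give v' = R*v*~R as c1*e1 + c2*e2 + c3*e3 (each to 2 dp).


Rotor R = cos(38deg) - sin(38deg)*e12
Rotation angle theta = 2 * 38 = 76 degrees in the e12 plane (e1 -> e2).
The component perpendicular to the plane (e3) is invariant: v'_3 = v3 = 4.00
cos(76deg) = 0.2419, sin(76deg) = 0.9703
v'_1 = v1*cos(theta) - v2*sin(theta) = 3*0.2419 - (-4)*0.9703 = 4.61
v'_2 = v1*sin(theta) + v2*cos(theta) = 3*0.9703 + (-4)*0.2419 = 1.94
v' = 4.61*e1 + 1.94*e2 + 4.00*e3


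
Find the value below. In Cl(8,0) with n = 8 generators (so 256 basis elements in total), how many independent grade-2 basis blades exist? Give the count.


Number of grade-k basis blades in Cl(p,q) with n = p + q is C(n, k).
n = 8 + 0 = 8
C(8, 2) = 8! / (2! * 6!)
= 40320 / (2 * 720)
= 28


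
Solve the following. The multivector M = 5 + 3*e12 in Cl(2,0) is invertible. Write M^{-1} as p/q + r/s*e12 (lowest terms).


M = 5 + 3*e12, where e12^2 = -1.
Since M commutes with its reverse ~M = a - b*e12, M * ~M = a^2 - b^2*e12^2 = a^2 + b^2.
So M^{-1} = ~M / (a^2 + b^2) = (a - b*e12)/(a^2 + b^2).
a^2 + b^2 = 25 + 9 = 34
Scalar part = 5/34 = 5/34
Bivector coeff = -3/34 = -3/34
M^{-1} = 5/34 - 3/34*e12


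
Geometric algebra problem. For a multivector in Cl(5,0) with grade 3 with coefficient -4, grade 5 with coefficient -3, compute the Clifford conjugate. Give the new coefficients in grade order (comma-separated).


Clifford conjugate sign for grade k: (-1)^(k(k+1)/2)
Grade 3: (-1)^(3*4/2) = (-1)^6 = 1, coeff -4 -> -4
Grade 5: (-1)^(5*6/2) = (-1)^15 = -1, coeff -3 -> 3
Conjugated coefficients: -4, 3


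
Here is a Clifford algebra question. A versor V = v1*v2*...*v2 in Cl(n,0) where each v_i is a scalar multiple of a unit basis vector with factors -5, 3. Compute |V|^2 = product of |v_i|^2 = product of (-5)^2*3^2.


Each vector v_i has |v_i|^2 = s_i^2
Squared scales: (-5)^2 = 25, 3^2 = 9
|V|^2 = 25 * 9
= 225


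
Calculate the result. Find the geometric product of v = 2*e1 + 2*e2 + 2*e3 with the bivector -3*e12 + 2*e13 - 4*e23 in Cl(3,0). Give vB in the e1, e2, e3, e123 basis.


vB has grade-1 (vector) and grade-3 (trivector) parts: vB = (v _| B) + (v ^ B).
Vector part <vB>_1:
  e1: -v2*b12 - v3*b13 = -(2)*(-3) - (2)*(2) = 2
  e2: v1*b12 - v3*b23 = (2)*(-3) - (2)*(-4) = 2
  e3: v1*b13 + v2*b23 = (2)*(2) + (2)*(-4) = -4
Trivector part <vB>_3:
  e123: v1*b23 - v2*b13 + v3*b12 = (2)*(-4) - (2)*(2) + (2)*(-3) = -18
vB = 2*e1 + 2*e2 - 4*e3 - 18*e123


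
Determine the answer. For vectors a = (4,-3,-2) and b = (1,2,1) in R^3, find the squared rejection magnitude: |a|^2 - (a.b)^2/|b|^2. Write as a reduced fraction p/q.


|a|^2 = 4^2 + (-3)^2 + (-2)^2 = 29
|b|^2 = 1^2 + 2^2 + 1^2 = 6
a . b = 4*1 + (-3)*2 + (-2)*1 = -4
(a.b)^2 = (-4)^2 = 16
|rej|^2 = 29 - 16/6
= (174 - 16)/6
= 158/6
In lowest terms: 79/3


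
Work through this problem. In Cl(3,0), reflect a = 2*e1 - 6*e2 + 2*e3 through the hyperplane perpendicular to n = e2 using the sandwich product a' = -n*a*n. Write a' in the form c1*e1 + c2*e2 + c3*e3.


Reflection formula: a' = -n*a*n, with n = e2 (unit vector, n^2 = 1).
For reflection through hyperplane perp to e2:
The component along e2 flips sign, others stay.
a = (2, -6, 2)
a' = (2, 6, 2)
a' = 2*e1 + 6*e2 + 2*e3
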